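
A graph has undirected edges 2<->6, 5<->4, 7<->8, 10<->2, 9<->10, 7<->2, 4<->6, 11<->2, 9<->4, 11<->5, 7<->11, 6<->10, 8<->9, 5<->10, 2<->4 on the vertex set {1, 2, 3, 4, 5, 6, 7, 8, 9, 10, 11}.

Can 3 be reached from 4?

No

Explore from 4.
Distance 1: reach 2, 5, 6, 9.
Distance 2: reach 7, 8, 10, 11.
The search is exhausted without reaching 3; it lies in a different component.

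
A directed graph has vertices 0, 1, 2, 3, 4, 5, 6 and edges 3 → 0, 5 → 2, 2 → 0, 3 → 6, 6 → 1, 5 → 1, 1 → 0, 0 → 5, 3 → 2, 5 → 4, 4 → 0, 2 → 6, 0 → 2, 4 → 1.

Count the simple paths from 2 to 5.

2→0→5
2→6→1→0→5

2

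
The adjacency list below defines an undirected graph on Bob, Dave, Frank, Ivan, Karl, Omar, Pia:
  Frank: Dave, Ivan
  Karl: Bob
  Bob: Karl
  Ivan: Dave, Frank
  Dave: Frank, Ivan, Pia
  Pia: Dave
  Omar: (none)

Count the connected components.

From Bob: component {Bob, Karl}.
From Dave: component {Dave, Frank, Ivan, Pia}.
From Omar: component {Omar}.
That's 3 components.

3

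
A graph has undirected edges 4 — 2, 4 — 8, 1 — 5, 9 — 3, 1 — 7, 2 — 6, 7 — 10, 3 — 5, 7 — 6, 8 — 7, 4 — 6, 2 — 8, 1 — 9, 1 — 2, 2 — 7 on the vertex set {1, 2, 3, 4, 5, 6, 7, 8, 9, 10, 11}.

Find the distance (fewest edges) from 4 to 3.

4

Distance 0: 4.
Distance 1: 2, 6, 8.
Distance 2: 1, 7.
Distance 3: 5, 9, 10.
Distance 4: 3 — contains 3.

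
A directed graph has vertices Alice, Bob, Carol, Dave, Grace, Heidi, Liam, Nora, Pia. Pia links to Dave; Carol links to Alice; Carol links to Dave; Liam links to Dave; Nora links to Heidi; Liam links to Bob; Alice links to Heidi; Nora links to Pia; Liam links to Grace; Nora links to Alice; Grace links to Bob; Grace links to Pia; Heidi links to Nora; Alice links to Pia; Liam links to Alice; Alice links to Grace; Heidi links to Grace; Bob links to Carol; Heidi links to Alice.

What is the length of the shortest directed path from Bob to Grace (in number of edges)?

3

Distance 0: Bob.
Distance 1: Carol.
Distance 2: Alice, Dave.
Distance 3: Grace, Heidi, Pia — contains Grace.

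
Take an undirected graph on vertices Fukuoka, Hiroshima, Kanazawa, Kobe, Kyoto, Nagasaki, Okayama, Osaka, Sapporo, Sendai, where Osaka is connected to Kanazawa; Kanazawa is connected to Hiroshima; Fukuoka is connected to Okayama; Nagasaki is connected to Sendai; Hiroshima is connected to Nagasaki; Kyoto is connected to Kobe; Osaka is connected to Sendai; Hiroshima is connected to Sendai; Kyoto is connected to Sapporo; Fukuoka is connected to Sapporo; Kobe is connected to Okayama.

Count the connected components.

From Fukuoka: component {Fukuoka, Kobe, Kyoto, Okayama, Sapporo}.
From Hiroshima: component {Hiroshima, Kanazawa, Nagasaki, Osaka, Sendai}.
That's 2 components.

2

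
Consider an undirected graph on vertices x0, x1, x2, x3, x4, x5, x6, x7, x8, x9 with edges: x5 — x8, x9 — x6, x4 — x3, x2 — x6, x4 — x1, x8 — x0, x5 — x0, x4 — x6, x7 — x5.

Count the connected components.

From x0: component {x0, x5, x7, x8}.
From x1: component {x1, x2, x3, x4, x6, x9}.
That's 2 components.

2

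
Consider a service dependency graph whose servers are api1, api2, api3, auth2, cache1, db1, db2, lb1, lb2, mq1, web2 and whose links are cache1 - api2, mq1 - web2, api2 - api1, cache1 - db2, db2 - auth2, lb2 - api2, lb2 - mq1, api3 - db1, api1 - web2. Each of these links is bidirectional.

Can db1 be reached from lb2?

Explore from lb2.
Distance 1: reach api2, mq1.
Distance 2: reach api1, cache1, web2.
Distance 3: reach db2.
Distance 4: reach auth2.
The search is exhausted without reaching db1; it lies in a different component.

No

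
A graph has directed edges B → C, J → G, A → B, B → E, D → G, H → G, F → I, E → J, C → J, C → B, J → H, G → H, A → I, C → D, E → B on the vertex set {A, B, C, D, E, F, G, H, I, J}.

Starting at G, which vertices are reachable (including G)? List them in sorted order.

Start at G.
Its neighbours: H.
Nothing further is reachable.

G, H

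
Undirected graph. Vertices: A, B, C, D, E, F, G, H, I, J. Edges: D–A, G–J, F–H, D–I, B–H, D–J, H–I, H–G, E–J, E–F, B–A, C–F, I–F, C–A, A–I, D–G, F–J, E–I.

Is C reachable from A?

Yes

Explore from A.
Distance 1: reach B, C, D, I.
Found C.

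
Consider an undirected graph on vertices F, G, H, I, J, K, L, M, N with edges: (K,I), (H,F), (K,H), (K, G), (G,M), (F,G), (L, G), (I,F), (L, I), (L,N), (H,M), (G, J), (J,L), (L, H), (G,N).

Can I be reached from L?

Yes

Explore from L.
Distance 1: reach G, H, I, J, N.
Found I.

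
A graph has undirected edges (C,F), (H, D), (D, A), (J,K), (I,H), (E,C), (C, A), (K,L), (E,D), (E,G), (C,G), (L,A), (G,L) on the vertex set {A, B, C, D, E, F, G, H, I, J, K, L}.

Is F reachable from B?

B has no edges, so nothing is reachable from it.

No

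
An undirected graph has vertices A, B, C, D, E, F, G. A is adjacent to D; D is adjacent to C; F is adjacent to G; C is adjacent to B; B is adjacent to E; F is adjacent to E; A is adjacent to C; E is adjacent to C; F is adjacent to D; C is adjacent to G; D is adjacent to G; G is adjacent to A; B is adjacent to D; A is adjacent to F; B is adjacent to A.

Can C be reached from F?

Yes

Explore from F.
Distance 1: reach A, D, E, G.
Distance 2: reach B, C.
Found C.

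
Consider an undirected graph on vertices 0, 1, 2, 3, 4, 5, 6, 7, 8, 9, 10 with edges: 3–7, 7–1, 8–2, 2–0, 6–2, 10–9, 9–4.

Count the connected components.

From 0: component {0, 2, 6, 8}.
From 1: component {1, 3, 7}.
From 4: component {4, 9, 10}.
From 5: component {5}.
That's 4 components.

4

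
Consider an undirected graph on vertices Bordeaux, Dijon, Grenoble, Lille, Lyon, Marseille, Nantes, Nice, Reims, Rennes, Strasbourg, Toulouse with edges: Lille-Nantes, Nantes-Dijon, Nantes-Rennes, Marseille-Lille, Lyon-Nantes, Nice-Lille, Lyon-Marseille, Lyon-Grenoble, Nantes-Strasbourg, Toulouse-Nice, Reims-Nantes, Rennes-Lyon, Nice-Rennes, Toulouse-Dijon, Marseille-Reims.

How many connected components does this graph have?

From Bordeaux: component {Bordeaux}.
From Dijon: component {Dijon, Grenoble, Lille, Lyon, Marseille, Nantes, Nice, Reims, Rennes, Strasbourg, Toulouse}.
That's 2 components.

2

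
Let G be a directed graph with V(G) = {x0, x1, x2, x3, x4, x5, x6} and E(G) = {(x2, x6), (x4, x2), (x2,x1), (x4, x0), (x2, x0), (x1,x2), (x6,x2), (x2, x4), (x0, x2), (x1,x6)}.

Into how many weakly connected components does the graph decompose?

3

From x0: component {x0, x1, x2, x4, x6}.
From x3: component {x3}.
From x5: component {x5}.
That's 3 components.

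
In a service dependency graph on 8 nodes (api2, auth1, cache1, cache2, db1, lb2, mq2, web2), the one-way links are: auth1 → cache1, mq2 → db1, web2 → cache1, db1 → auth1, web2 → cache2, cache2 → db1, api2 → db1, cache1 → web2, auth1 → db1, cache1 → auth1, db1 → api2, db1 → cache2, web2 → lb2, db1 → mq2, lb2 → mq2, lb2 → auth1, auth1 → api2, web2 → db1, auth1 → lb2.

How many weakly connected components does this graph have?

From api2: component {api2, auth1, cache1, cache2, db1, lb2, mq2, web2}.
That's 1 component.

1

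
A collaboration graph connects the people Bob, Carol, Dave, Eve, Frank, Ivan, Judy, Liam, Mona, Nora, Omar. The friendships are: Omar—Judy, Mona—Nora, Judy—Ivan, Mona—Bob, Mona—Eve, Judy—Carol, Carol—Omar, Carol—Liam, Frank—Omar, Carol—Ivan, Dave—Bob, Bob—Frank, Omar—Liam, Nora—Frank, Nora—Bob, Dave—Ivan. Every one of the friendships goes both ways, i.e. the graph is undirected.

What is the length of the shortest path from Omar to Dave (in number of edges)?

3

Distance 0: Omar.
Distance 1: Carol, Frank, Judy, Liam.
Distance 2: Bob, Ivan, Nora.
Distance 3: Dave, Mona — contains Dave.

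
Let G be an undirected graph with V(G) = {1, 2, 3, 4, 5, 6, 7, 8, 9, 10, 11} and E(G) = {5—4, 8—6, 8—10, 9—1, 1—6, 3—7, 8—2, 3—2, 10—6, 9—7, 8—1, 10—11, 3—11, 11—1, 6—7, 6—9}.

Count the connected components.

2

From 1: component {1, 2, 3, 6, 7, 8, 9, 10, 11}.
From 4: component {4, 5}.
That's 2 components.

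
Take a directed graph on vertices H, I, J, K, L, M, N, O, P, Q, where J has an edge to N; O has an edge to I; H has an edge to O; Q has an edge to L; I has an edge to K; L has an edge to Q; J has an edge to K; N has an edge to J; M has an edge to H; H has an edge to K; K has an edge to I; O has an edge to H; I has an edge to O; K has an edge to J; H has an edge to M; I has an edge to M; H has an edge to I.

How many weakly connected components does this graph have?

3

From H: component {H, I, J, K, M, N, O}.
From L: component {L, Q}.
From P: component {P}.
That's 3 components.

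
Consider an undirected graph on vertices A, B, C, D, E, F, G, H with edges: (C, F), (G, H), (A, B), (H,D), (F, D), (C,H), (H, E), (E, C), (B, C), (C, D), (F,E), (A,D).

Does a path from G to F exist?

Yes

Explore from G.
Distance 1: reach H.
Distance 2: reach C, D, E.
Distance 3: reach A, B, F.
Found F.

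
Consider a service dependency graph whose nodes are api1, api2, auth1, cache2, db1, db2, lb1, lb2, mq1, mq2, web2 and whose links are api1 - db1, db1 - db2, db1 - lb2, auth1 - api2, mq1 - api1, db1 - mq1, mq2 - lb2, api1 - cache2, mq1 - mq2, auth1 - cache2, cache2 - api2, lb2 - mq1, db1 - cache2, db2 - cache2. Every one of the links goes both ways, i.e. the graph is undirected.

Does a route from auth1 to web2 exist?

No

Explore from auth1.
Distance 1: reach api2, cache2.
Distance 2: reach api1, db1, db2.
Distance 3: reach lb2, mq1.
Distance 4: reach mq2.
The search is exhausted without reaching web2; it lies in a different component.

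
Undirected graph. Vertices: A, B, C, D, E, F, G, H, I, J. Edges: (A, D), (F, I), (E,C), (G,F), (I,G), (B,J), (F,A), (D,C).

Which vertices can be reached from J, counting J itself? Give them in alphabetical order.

Start at J.
Its neighbours: B.
Nothing further is reachable.

B, J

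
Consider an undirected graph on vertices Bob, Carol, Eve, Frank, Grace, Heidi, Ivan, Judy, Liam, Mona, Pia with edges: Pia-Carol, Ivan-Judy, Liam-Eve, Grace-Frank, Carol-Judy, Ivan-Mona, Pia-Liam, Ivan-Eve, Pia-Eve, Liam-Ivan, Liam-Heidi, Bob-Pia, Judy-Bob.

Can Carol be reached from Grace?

No

Explore from Grace.
Distance 1: reach Frank.
The search is exhausted without reaching Carol; it lies in a different component.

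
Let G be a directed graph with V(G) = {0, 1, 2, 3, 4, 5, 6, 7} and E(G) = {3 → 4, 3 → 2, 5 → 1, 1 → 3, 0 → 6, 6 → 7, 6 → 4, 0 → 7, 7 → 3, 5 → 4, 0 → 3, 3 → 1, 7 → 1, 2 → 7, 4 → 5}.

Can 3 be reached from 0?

Yes

Explore from 0.
Distance 1: reach 3, 6, 7.
Found 3.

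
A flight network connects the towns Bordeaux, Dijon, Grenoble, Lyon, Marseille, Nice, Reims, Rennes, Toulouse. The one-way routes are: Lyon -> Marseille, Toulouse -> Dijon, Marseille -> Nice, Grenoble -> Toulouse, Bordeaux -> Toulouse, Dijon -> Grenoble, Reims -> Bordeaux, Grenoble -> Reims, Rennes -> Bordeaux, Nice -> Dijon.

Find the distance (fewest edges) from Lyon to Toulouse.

Distance 0: Lyon.
Distance 1: Marseille.
Distance 2: Nice.
Distance 3: Dijon.
Distance 4: Grenoble.
Distance 5: Reims, Toulouse — contains Toulouse.

5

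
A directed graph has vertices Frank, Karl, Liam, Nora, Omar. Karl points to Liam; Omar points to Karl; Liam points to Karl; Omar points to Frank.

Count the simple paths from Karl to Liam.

Karl→Liam

1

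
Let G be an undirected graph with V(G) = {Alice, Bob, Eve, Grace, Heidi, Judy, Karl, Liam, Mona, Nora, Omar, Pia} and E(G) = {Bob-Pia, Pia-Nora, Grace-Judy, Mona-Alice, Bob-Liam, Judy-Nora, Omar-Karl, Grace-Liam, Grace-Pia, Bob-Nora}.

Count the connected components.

5

From Alice: component {Alice, Mona}.
From Bob: component {Bob, Grace, Judy, Liam, Nora, Pia}.
From Eve: component {Eve}.
From Heidi: component {Heidi}.
From Karl: component {Karl, Omar}.
That's 5 components.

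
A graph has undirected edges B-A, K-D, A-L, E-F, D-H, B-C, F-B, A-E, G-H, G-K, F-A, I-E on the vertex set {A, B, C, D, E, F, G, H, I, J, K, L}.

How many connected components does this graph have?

3

From A: component {A, B, C, E, F, I, L}.
From D: component {D, G, H, K}.
From J: component {J}.
That's 3 components.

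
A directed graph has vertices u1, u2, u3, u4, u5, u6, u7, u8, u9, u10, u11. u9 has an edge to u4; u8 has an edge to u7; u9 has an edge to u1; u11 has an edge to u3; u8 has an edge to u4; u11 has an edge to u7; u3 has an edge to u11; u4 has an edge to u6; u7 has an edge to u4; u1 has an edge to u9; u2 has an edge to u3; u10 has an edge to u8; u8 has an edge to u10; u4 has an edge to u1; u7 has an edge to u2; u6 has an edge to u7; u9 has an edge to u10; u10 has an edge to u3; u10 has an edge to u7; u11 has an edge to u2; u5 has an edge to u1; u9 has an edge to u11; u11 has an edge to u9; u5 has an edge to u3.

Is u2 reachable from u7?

Yes

Explore from u7.
Distance 1: reach u2, u4.
Found u2.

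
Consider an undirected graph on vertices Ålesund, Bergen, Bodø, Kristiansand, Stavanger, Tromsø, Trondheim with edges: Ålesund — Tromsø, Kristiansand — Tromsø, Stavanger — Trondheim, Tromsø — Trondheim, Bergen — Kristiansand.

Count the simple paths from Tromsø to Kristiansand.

1

Tromsø–Kristiansand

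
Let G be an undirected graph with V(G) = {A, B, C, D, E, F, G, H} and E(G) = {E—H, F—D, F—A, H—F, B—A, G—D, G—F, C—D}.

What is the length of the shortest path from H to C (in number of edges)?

3

Distance 0: H.
Distance 1: E, F.
Distance 2: A, D, G.
Distance 3: B, C — contains C.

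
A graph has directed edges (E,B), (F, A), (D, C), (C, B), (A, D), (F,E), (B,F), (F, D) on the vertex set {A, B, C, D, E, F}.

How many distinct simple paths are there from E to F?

1

E→B→F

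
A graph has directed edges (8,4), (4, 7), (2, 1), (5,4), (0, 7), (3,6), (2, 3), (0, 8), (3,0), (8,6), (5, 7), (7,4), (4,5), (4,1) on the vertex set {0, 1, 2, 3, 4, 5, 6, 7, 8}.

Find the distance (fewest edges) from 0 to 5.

3

Distance 0: 0.
Distance 1: 7, 8.
Distance 2: 4, 6.
Distance 3: 1, 5 — contains 5.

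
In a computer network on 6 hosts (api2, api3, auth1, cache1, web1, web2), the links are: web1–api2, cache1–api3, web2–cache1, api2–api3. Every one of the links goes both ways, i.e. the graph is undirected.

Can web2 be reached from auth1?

auth1 has no edges, so nothing is reachable from it.

No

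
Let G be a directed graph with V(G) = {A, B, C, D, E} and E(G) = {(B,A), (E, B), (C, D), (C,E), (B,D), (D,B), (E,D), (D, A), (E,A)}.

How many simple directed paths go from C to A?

C→D→A
C→D→B→A
C→E→A
C→E→B→A
C→E→B→D→A
C→E→D→A
C→E→D→B→A

7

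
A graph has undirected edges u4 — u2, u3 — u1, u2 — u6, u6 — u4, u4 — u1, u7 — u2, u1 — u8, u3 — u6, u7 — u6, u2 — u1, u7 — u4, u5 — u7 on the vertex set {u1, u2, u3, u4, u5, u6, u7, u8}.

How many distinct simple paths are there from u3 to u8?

u3–u1–u8
u3–u6–u2–u1–u8
u3–u6–u2–u4–u1–u8
u3–u6–u2–u7–u4–u1–u8
u3–u6–u4–u1–u8
u3–u6–u4–u2–u1–u8
u3–u6–u4–u7–u2–u1–u8
u3–u6–u7–u2–u1–u8
u3–u6–u7–u2–u4–u1–u8
u3–u6–u7–u4–u1–u8
u3–u6–u7–u4–u2–u1–u8

11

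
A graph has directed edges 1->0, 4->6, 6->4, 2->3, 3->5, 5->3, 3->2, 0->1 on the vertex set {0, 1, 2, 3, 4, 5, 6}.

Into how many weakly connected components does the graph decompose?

3

From 0: component {0, 1}.
From 2: component {2, 3, 5}.
From 4: component {4, 6}.
That's 3 components.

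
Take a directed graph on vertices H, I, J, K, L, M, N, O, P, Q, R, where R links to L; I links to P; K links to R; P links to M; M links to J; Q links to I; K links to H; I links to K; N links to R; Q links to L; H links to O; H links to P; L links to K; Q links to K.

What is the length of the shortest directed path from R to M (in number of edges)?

5

Distance 0: R.
Distance 1: L.
Distance 2: K.
Distance 3: H.
Distance 4: O, P.
Distance 5: M — contains M.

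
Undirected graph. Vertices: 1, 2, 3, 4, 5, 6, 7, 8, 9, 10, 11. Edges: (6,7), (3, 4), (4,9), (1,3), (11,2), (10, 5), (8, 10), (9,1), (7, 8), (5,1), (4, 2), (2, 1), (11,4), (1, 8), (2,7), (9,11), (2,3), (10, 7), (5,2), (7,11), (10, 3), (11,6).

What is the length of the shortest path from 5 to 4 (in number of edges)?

2

Distance 0: 5.
Distance 1: 1, 2, 10.
Distance 2: 3, 4, 7, 8, 9, 11 — contains 4.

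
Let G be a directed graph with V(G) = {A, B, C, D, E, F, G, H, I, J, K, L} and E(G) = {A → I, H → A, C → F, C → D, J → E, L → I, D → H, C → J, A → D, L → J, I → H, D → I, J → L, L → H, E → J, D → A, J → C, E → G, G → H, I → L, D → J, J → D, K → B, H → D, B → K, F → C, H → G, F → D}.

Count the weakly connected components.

From A: component {A, C, D, E, F, G, H, I, J, L}.
From B: component {B, K}.
That's 2 components.

2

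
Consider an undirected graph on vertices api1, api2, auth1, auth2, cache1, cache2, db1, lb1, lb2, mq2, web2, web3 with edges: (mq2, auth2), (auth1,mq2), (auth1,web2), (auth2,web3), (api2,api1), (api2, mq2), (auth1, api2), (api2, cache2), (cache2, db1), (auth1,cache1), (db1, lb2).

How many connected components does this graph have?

2

From api1: component {api1, api2, auth1, auth2, cache1, cache2, db1, lb2, mq2, web2, web3}.
From lb1: component {lb1}.
That's 2 components.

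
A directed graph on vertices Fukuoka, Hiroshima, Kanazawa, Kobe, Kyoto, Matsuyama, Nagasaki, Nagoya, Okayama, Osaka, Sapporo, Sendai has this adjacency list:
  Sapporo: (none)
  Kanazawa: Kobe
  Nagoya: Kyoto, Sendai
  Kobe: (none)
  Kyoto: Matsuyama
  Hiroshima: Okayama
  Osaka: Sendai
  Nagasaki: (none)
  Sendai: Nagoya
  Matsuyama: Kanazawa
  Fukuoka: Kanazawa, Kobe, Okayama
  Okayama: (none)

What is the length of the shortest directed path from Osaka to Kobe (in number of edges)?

Distance 0: Osaka.
Distance 1: Sendai.
Distance 2: Nagoya.
Distance 3: Kyoto.
Distance 4: Matsuyama.
Distance 5: Kanazawa.
Distance 6: Kobe — contains Kobe.

6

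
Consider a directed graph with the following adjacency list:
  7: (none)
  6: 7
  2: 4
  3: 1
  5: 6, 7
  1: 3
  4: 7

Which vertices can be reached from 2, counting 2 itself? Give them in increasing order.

Start at 2.
Its neighbours: 4.
Then their neighbours: 7.
Nothing further is reachable.

2, 4, 7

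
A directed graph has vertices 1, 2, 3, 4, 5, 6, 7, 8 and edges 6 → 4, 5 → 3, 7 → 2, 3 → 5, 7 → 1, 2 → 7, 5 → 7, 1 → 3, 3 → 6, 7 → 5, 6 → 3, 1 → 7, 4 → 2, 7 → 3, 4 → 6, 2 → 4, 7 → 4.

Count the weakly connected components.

2

From 1: component {1, 2, 3, 4, 5, 6, 7}.
From 8: component {8}.
That's 2 components.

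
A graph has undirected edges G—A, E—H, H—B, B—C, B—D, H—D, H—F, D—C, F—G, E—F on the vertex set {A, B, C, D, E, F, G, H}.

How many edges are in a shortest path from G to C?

4

Distance 0: G.
Distance 1: A, F.
Distance 2: E, H.
Distance 3: B, D.
Distance 4: C — contains C.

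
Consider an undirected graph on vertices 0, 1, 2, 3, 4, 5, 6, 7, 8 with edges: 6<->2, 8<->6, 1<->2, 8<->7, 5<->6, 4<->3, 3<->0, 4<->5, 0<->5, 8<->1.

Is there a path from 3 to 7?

Yes

Explore from 3.
Distance 1: reach 0, 4.
Distance 2: reach 5.
Distance 3: reach 6.
Distance 4: reach 2, 8.
Distance 5: reach 1, 7.
Found 7.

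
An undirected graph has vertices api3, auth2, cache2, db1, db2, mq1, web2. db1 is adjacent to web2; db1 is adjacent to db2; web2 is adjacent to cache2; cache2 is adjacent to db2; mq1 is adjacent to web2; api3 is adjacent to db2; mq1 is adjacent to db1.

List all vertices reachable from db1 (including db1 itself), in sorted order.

api3, cache2, db1, db2, mq1, web2

Start at db1.
Its neighbours: db2, mq1, web2.
Then their neighbours: api3, cache2.
Nothing further is reachable.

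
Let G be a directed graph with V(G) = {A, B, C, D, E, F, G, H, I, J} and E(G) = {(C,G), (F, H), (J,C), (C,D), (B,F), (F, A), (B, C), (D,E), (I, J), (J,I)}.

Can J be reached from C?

Explore from C.
Distance 1: reach D, G.
Distance 2: reach E.
The search from C is exhausted; no directed path reaches J.

No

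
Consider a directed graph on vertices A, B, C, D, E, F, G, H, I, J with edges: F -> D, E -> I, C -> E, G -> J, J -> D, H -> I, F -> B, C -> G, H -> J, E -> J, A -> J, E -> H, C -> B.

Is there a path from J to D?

Yes

Explore from J.
Distance 1: reach D.
Found D.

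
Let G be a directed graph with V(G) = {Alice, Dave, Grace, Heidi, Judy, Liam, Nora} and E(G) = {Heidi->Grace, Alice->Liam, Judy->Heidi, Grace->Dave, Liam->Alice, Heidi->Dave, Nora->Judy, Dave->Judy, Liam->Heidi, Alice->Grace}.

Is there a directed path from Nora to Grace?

Yes

Explore from Nora.
Distance 1: reach Judy.
Distance 2: reach Heidi.
Distance 3: reach Dave, Grace.
Found Grace.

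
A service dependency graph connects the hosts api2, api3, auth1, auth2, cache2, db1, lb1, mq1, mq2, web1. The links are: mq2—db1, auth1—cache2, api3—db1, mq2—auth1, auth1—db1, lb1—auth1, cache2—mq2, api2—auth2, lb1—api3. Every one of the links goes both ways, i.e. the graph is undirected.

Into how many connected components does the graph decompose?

From api2: component {api2, auth2}.
From api3: component {api3, auth1, cache2, db1, lb1, mq2}.
From mq1: component {mq1}.
From web1: component {web1}.
That's 4 components.

4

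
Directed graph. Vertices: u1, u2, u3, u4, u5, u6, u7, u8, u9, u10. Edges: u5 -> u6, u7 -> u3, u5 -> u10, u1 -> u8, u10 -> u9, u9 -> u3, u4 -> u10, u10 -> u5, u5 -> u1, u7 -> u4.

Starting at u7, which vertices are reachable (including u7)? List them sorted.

Start at u7.
Its neighbours: u3, u4.
Then their neighbours: u10.
Then next layer: u5, u9.
Then next layer: u1, u6.
Then next layer: u8.
Nothing further is reachable.

u1, u3, u4, u5, u6, u7, u8, u9, u10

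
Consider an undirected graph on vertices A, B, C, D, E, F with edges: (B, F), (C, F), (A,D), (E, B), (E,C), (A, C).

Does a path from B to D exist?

Yes

Explore from B.
Distance 1: reach E, F.
Distance 2: reach C.
Distance 3: reach A.
Distance 4: reach D.
Found D.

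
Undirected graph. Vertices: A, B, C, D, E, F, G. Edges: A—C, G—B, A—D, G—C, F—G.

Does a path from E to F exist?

No

E has no edges, so nothing is reachable from it.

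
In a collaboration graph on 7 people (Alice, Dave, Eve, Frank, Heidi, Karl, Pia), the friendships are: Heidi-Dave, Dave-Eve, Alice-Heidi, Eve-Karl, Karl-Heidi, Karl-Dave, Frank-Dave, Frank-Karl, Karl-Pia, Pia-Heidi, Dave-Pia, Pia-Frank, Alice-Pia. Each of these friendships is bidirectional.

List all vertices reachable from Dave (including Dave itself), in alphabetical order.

Start at Dave.
Its neighbours: Eve, Frank, Heidi, Karl, Pia.
Then their neighbours: Alice.
Every vertex is now reached.

Alice, Dave, Eve, Frank, Heidi, Karl, Pia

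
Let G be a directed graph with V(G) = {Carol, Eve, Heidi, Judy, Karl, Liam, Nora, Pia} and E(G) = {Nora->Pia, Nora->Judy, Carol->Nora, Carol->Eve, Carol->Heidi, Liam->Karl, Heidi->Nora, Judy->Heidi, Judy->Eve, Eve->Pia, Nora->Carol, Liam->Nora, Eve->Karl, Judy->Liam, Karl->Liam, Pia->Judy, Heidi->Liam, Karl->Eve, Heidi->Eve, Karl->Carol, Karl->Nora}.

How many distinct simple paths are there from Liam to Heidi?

Liam→Karl→Carol→Eve→Pia→Judy→Heidi
Liam→Karl→Carol→Heidi
Liam→Karl→Carol→Nora→Judy→Heidi
Liam→Karl→Carol→Nora→Pia→Judy→Heidi
Liam→Karl→Eve→Pia→Judy→Heidi
Liam→Karl→Nora→Carol→Eve→Pia→Judy→Heidi
Liam→Karl→Nora→Carol→Heidi
Liam→Karl→Nora→Judy→Heidi
Liam→Karl→Nora→Pia→Judy→Heidi
Liam→Nora→Carol→Eve→Pia→Judy→Heidi
Liam→Nora→Carol→Heidi
Liam→Nora→Judy→Eve→Karl→Carol→Heidi
Liam→Nora→Judy→Heidi
Liam→Nora→Pia→Judy→Eve→Karl→Carol→Heidi
Liam→Nora→Pia→Judy→Heidi

15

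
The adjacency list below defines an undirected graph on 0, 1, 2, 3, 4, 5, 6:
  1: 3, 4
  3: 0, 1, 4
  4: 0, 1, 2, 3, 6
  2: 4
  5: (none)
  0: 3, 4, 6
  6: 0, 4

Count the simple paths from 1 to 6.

7

1–3–0–4–6
1–3–0–6
1–3–4–0–6
1–3–4–6
1–4–0–6
1–4–3–0–6
1–4–6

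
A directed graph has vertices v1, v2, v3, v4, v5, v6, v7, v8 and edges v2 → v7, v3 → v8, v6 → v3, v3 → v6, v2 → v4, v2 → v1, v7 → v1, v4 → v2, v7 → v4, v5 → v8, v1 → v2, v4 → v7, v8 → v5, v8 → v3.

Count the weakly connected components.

2

From v1: component {v1, v2, v4, v7}.
From v3: component {v3, v5, v6, v8}.
That's 2 components.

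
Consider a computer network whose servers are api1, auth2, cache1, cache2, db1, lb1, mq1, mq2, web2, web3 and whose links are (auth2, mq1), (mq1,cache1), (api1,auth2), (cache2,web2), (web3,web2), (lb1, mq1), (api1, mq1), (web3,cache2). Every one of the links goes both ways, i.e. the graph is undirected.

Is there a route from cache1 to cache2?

No

Explore from cache1.
Distance 1: reach mq1.
Distance 2: reach api1, auth2, lb1.
The search is exhausted without reaching cache2; it lies in a different component.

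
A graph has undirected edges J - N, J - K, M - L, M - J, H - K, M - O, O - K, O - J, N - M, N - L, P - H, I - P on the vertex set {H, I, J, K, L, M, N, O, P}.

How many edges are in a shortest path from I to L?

6

Distance 0: I.
Distance 1: P.
Distance 2: H.
Distance 3: K.
Distance 4: J, O.
Distance 5: M, N.
Distance 6: L — contains L.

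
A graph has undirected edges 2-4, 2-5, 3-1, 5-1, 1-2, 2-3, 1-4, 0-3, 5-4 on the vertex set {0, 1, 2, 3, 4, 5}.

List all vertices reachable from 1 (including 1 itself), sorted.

0, 1, 2, 3, 4, 5

Start at 1.
Its neighbours: 2, 3, 4, 5.
Then their neighbours: 0.
Every vertex is now reached.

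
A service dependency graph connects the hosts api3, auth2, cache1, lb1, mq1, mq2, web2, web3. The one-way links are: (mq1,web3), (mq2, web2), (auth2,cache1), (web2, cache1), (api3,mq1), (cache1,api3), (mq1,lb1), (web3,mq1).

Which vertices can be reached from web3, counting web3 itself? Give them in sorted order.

lb1, mq1, web3

Start at web3.
Its neighbours: mq1.
Then their neighbours: lb1.
Nothing further is reachable.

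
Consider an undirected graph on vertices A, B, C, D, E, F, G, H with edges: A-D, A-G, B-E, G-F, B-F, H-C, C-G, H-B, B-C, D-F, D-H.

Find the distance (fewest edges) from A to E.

Distance 0: A.
Distance 1: D, G.
Distance 2: C, F, H.
Distance 3: B.
Distance 4: E — contains E.

4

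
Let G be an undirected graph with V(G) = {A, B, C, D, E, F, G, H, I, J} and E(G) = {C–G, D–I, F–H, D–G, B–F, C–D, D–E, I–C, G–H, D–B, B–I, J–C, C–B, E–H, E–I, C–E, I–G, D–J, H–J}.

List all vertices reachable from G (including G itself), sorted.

Start at G.
Its neighbours: C, D, H, I.
Then their neighbours: B, E, F, J.
Nothing further is reachable.

B, C, D, E, F, G, H, I, J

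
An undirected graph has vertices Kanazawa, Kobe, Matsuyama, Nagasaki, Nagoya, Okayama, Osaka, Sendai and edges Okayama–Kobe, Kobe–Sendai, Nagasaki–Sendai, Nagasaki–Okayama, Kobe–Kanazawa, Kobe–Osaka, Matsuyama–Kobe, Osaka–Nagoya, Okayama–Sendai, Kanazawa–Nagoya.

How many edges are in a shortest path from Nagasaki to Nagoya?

Distance 0: Nagasaki.
Distance 1: Okayama, Sendai.
Distance 2: Kobe.
Distance 3: Kanazawa, Matsuyama, Osaka.
Distance 4: Nagoya — contains Nagoya.

4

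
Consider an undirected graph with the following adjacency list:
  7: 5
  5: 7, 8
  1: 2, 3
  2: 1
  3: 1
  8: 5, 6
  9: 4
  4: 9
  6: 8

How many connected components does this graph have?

From 1: component {1, 2, 3}.
From 4: component {4, 9}.
From 5: component {5, 6, 7, 8}.
That's 3 components.

3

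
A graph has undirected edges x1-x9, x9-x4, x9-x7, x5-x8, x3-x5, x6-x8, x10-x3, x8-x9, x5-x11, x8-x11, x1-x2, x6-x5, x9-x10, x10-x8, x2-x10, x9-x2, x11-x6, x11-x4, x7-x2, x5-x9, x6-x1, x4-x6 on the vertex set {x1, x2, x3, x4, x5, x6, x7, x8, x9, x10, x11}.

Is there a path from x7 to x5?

Explore from x7.
Distance 1: reach x2, x9.
Distance 2: reach x1, x4, x5, x8, x10.
Found x5.

Yes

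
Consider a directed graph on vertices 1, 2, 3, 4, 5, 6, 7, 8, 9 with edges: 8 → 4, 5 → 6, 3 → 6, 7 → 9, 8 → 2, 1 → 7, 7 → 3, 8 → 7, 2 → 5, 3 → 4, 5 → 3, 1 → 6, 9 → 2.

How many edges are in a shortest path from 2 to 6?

Distance 0: 2.
Distance 1: 5.
Distance 2: 3, 6 — contains 6.

2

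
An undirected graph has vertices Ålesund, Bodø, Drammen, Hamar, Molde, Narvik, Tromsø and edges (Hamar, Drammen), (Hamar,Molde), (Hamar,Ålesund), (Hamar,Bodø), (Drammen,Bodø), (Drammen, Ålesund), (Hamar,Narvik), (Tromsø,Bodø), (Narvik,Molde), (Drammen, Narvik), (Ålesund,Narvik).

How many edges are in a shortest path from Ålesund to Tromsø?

Distance 0: Ålesund.
Distance 1: Drammen, Hamar, Narvik.
Distance 2: Bodø, Molde.
Distance 3: Tromsø — contains Tromsø.

3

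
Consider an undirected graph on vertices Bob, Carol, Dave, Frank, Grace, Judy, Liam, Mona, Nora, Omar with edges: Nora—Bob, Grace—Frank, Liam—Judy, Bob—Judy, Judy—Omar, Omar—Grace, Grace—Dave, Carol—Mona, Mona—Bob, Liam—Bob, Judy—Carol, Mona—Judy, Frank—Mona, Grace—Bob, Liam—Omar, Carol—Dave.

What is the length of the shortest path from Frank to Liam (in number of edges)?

3

Distance 0: Frank.
Distance 1: Grace, Mona.
Distance 2: Bob, Carol, Dave, Judy, Omar.
Distance 3: Liam, Nora — contains Liam.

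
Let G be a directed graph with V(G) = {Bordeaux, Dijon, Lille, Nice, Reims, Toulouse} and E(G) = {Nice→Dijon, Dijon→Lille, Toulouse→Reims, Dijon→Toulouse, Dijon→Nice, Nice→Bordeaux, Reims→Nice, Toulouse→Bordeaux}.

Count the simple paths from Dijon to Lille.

Dijon→Lille

1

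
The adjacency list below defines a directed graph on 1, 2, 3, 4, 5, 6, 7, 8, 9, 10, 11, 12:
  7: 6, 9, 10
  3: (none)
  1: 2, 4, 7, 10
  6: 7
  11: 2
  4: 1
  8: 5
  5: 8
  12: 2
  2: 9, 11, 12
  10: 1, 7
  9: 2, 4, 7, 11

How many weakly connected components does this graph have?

3

From 1: component {1, 2, 4, 6, 7, 9, 10, 11, 12}.
From 3: component {3}.
From 5: component {5, 8}.
That's 3 components.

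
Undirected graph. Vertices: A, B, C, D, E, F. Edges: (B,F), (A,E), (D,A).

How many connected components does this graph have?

3

From A: component {A, D, E}.
From B: component {B, F}.
From C: component {C}.
That's 3 components.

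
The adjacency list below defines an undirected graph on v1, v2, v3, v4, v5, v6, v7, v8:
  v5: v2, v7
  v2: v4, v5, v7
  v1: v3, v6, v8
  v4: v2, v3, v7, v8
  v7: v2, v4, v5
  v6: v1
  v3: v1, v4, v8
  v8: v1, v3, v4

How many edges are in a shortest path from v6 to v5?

Distance 0: v6.
Distance 1: v1.
Distance 2: v3, v8.
Distance 3: v4.
Distance 4: v2, v7.
Distance 5: v5 — contains v5.

5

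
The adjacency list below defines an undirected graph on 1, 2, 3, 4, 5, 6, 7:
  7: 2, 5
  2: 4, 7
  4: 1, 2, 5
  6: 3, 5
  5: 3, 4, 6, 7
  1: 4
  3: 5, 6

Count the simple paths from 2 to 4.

2–4
2–7–5–4

2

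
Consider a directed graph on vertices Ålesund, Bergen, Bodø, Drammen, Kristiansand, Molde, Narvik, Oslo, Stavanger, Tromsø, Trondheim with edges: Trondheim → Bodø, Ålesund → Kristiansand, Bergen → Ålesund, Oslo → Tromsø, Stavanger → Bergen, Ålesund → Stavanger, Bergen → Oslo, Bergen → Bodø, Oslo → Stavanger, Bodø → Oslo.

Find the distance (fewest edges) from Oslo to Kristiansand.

Distance 0: Oslo.
Distance 1: Stavanger, Tromsø.
Distance 2: Bergen.
Distance 3: Ålesund, Bodø.
Distance 4: Kristiansand — contains Kristiansand.

4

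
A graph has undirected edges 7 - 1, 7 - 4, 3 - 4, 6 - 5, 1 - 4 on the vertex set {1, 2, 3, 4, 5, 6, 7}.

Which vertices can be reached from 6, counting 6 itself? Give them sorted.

5, 6

Start at 6.
Its neighbours: 5.
Nothing further is reachable.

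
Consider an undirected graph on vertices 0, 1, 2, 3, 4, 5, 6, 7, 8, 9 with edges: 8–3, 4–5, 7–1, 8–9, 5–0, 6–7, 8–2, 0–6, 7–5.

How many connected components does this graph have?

From 0: component {0, 1, 4, 5, 6, 7}.
From 2: component {2, 3, 8, 9}.
That's 2 components.

2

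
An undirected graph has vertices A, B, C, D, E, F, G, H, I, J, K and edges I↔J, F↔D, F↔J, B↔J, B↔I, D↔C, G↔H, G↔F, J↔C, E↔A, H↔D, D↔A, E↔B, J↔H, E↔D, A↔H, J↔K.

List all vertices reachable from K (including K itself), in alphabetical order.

A, B, C, D, E, F, G, H, I, J, K

Start at K.
Its neighbours: J.
Then their neighbours: B, C, F, H, I.
Then next layer: A, D, E, G.
Every vertex is now reached.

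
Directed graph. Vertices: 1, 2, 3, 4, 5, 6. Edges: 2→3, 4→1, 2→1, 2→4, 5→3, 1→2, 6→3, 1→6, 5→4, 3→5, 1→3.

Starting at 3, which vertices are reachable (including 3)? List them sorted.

Start at 3.
Its neighbours: 5.
Then their neighbours: 4.
Then next layer: 1.
Then next layer: 2, 6.
Every vertex is now reached.

1, 2, 3, 4, 5, 6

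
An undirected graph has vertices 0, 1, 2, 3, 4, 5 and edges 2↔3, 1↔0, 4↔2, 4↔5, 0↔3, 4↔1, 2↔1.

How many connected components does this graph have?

1

From 0: component {0, 1, 2, 3, 4, 5}.
That's 1 component.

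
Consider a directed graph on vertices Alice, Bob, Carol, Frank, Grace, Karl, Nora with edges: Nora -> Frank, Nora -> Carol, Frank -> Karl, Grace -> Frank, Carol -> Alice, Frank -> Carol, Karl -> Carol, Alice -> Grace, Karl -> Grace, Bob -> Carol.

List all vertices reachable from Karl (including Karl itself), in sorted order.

Alice, Carol, Frank, Grace, Karl

Start at Karl.
Its neighbours: Carol, Grace.
Then their neighbours: Alice, Frank.
Nothing further is reachable.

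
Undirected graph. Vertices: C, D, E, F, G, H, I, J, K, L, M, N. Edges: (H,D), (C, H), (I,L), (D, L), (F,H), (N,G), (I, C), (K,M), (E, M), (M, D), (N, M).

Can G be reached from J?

No

J has no edges, so nothing is reachable from it.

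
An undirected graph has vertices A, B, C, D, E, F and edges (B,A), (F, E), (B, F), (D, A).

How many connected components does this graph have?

From A: component {A, B, D, E, F}.
From C: component {C}.
That's 2 components.

2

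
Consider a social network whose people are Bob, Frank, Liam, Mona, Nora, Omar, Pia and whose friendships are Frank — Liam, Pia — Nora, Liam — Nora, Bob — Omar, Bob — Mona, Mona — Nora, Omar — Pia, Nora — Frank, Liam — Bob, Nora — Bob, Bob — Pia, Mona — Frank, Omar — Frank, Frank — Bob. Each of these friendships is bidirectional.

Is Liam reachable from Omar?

Yes

Explore from Omar.
Distance 1: reach Bob, Frank, Pia.
Distance 2: reach Liam, Mona, Nora.
Found Liam.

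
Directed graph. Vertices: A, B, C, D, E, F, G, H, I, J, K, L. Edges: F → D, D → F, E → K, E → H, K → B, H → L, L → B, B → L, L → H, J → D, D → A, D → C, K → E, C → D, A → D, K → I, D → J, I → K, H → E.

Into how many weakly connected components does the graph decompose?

3

From A: component {A, C, D, F, J}.
From B: component {B, E, H, I, K, L}.
From G: component {G}.
That's 3 components.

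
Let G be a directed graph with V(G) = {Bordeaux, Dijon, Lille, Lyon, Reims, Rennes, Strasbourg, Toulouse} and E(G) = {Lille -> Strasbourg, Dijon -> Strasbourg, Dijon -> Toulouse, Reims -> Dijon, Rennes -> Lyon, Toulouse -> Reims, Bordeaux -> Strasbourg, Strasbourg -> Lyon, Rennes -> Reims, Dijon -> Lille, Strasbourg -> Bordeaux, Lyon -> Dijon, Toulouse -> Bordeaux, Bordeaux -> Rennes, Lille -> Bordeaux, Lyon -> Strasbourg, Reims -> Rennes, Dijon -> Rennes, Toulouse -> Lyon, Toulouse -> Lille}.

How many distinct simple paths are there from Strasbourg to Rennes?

Strasbourg→Bordeaux→Rennes
Strasbourg→Lyon→Dijon→Lille→Bordeaux→Rennes
Strasbourg→Lyon→Dijon→Rennes
Strasbourg→Lyon→Dijon→Toulouse→Bordeaux→Rennes
Strasbourg→Lyon→Dijon→Toulouse→Lille→Bordeaux→Rennes
Strasbourg→Lyon→Dijon→Toulouse→Reims→Rennes

6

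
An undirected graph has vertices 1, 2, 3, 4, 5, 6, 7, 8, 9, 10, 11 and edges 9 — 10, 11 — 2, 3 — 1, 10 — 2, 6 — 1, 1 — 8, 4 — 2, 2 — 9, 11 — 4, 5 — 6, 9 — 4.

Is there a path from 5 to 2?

Explore from 5.
Distance 1: reach 6.
Distance 2: reach 1.
Distance 3: reach 3, 8.
The search is exhausted without reaching 2; it lies in a different component.

No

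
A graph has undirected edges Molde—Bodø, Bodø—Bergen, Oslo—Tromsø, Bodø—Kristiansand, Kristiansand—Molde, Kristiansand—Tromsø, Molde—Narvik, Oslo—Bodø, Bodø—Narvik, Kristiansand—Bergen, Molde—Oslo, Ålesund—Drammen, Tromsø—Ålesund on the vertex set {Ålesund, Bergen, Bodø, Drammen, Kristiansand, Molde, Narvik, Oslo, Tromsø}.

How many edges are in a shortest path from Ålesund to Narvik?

Distance 0: Ålesund.
Distance 1: Drammen, Tromsø.
Distance 2: Kristiansand, Oslo.
Distance 3: Bergen, Bodø, Molde.
Distance 4: Narvik — contains Narvik.

4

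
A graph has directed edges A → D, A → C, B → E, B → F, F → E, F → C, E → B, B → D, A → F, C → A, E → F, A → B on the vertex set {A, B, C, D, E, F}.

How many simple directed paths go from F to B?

F→C→A→B
F→E→B

2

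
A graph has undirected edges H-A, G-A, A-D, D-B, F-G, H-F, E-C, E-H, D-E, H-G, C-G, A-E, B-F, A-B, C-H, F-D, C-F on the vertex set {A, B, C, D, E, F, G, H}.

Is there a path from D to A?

Explore from D.
Distance 1: reach A, B, E, F.
Found A.

Yes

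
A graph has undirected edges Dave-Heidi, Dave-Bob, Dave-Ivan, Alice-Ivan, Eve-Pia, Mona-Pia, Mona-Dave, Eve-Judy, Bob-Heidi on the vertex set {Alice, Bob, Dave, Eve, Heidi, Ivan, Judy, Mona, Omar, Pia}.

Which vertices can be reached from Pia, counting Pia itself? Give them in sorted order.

Alice, Bob, Dave, Eve, Heidi, Ivan, Judy, Mona, Pia

Start at Pia.
Its neighbours: Eve, Mona.
Then their neighbours: Dave, Judy.
Then next layer: Bob, Heidi, Ivan.
Then next layer: Alice.
Nothing further is reachable.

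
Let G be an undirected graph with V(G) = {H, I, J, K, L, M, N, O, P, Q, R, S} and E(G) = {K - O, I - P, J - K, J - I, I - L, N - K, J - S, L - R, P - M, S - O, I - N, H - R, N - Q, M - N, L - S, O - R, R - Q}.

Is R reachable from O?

Explore from O.
Distance 1: reach K, R, S.
Found R.

Yes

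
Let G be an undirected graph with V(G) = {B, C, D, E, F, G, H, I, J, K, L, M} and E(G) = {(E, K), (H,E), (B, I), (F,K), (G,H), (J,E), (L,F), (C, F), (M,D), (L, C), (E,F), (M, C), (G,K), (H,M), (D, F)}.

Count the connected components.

From B: component {B, I}.
From C: component {C, D, E, F, G, H, J, K, L, M}.
That's 2 components.

2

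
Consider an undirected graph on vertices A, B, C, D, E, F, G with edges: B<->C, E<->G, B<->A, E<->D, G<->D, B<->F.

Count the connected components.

From A: component {A, B, C, F}.
From D: component {D, E, G}.
That's 2 components.

2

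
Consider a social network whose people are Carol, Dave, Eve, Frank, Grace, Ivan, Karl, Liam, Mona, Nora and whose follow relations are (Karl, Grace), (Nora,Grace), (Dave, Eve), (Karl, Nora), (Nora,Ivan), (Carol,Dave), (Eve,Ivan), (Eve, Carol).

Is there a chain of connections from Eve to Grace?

Explore from Eve.
Distance 1: reach Carol, Ivan.
Distance 2: reach Dave.
The search from Eve is exhausted; no directed path reaches Grace.

No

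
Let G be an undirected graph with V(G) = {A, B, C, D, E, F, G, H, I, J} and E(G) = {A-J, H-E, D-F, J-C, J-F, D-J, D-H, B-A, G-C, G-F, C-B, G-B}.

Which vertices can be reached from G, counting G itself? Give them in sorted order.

Start at G.
Its neighbours: B, C, F.
Then their neighbours: A, D, J.
Then next layer: H.
Then next layer: E.
Nothing further is reachable.

A, B, C, D, E, F, G, H, J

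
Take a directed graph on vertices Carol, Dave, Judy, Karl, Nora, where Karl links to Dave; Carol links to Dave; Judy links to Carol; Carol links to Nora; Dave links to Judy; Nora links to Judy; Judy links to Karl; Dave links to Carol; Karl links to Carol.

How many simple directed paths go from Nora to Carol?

3

Nora→Judy→Carol
Nora→Judy→Karl→Carol
Nora→Judy→Karl→Dave→Carol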